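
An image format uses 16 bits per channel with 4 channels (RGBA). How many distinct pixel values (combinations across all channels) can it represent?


Total bits = 16 bits/channel × 4 channels = 64 bits
Distinct pixel values = 2^64
= 18,446,744,073,709,551,616 pixel values


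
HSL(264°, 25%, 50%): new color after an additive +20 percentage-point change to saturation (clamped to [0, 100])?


Original S = 25%
Adjustment = +20 percentage points
New S = 25 + (20) = 45
Clamp to [0, 100] → 45
= HSL(264°, 45%, 50%)


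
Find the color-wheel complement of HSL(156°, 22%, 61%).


Complement = opposite side of color wheel = hue + 180°
H' = (156 + 180) mod 360 = 336°
S and L unchanged.
= HSL(336°, 22%, 61%)


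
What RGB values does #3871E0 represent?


38 → 56 (R)
71 → 113 (G)
E0 → 224 (B)
= RGB(56, 113, 224)


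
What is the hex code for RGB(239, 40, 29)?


R = 239 → EF (hex)
G = 40 → 28 (hex)
B = 29 → 1D (hex)
Hex = #EF281D


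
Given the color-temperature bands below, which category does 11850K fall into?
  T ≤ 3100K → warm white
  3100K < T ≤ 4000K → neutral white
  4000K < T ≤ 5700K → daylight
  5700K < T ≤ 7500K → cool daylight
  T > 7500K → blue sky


Temperature: 11850K
11850K > 7500K → blue sky
Classification: blue sky


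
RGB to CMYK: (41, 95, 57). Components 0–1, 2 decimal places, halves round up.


R'=41/255≈0.1608, G'=95/255≈0.3725, B'=57/255≈0.2235
K = 1 - max(R',G',B') = 1 - 95/255 = 160/255 = 0.62745… → 0.63
(1-R'-K)/(1-K) simplifies to (max-R)/max with max = 95:
C = (95-41)/95 = 54/95 = 0.56842… → 0.57
M = (95-95)/95 = 0/95 = 0 → 0.00
Y = (95-57)/95 = 38/95 = 0.4 → 0.40
= CMYK(0.57, 0.00, 0.40, 0.63)


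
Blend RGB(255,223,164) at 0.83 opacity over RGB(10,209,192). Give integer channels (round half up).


C = α×F + (1-α)×B, with 1-α = 0.17
R: 0.83×255 + 0.17×10 = 211.65 + 1.70 = 213.35 → 213
G: 0.83×223 + 0.17×209 = 185.09 + 35.53 = 220.62 → 221
B: 0.83×164 + 0.17×192 = 136.12 + 32.64 = 168.76 → 169
= RGB(213, 221, 169)


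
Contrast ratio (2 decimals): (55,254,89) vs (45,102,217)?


Linearize each sRGB channel c=v/255: c/12.92 if c ≤ 0.04045 else ((c+0.055)/1.055)^2.4
L = 0.2126×R_lin + 0.7152×G_lin + 0.0722×B_lin
Color 1 (55,254,89):
  R=55: 55/255≈0.2157 > 0.04045 → ((0.2157+0.055)/1.055)^2.4 ≈ 0.03820
  G=254: 254/255≈0.9961 > 0.04045 → ((0.9961+0.055)/1.055)^2.4 ≈ 0.99110
  B=89: 89/255≈0.3490 > 0.04045 → ((0.3490+0.055)/1.055)^2.4 ≈ 0.09990
  L1 = 0.2126×0.03820 + 0.7152×0.99110 + 0.0722×0.09990 ≈ 0.72417
Color 2 (45,102,217):
  R=45: 45/255≈0.1765 > 0.04045 → ((0.1765+0.055)/1.055)^2.4 ≈ 0.02624
  G=102: 102/255≈0.4000 > 0.04045 → ((0.4000+0.055)/1.055)^2.4 ≈ 0.13287
  B=217: 217/255≈0.8510 > 0.04045 → ((0.8510+0.055)/1.055)^2.4 ≈ 0.69387
  L2 = 0.2126×0.02624 + 0.7152×0.13287 + 0.0722×0.69387 ≈ 0.15070
Lighter = 0.72417, Darker = 0.15070
Ratio = (L_lighter + 0.05) / (L_darker + 0.05)
Ratio = (0.72417 + 0.05) / (0.15070 + 0.05) = 0.77417 / 0.20070 ≈ 3.8573
Ratio ≈ 3.86:1


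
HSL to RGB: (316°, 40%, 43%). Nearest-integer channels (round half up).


H=316°, S=0.40, L=0.43
C = (1-|2L-1|)×S = (1-|-0.14|)×0.40 = 0.344
H' = H/60 = 316/60 ≈ 5.2667; X = C×(1-|H' mod 2 - 1|) ≈ 0.2523
m = L - C/2 = 0.43 - 0.172 = 0.258
Sector ⌊H'⌋ = 5 → (R',G',B') = (0.344, 0.0, ≈0.2523)
RGB = ((R'+m)×255, (G'+m)×255, (B'+m)×255) = (153.51, 65.79, 130.118)
Round half up → RGB(154, 66, 130)


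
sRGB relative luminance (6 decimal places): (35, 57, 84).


Linearize each channel (sRGB transfer function): c = v/255; c_lin = c/12.92 if c ≤ 0.04045, else ((c+0.055)/1.055)^2.4
  R: 35/255 ≈ 0.137255 > 0.04045 → ((0.137255+0.055)/1.055)^2.4 ≈ 0.016807
  G: 57/255 ≈ 0.223529 > 0.04045 → ((0.223529+0.055)/1.055)^2.4 ≈ 0.040915
  B: 84/255 ≈ 0.329412 > 0.04045 → ((0.329412+0.055)/1.055)^2.4 ≈ 0.088656
R_lin = 0.016807, G_lin = 0.040915, B_lin = 0.088656
L = 0.2126×R + 0.7152×G + 0.0722×B
L = 0.2126×0.016807 + 0.7152×0.040915 + 0.0722×0.088656
L ≈ 0.039237


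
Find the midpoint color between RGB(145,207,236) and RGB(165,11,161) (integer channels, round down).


Midpoint: each channel = ⌊(C₁+C₂)/2⌋
R: ⌊(145+165)/2⌋ = 155
G: ⌊(207+11)/2⌋ = 109
B: ⌊(236+161)/2⌋ = 198
= RGB(155, 109, 198)


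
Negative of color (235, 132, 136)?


Invert: (255-R, 255-G, 255-B)
R: 255-235 = 20
G: 255-132 = 123
B: 255-136 = 119
= RGB(20, 123, 119)


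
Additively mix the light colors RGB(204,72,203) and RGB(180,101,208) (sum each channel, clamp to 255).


Additive: each channel = min(255, C₁+C₂)
R: 204+180 = 384 → 255
G: 72+101 = 173 → 173
B: 203+208 = 411 → 255
= RGB(255, 173, 255)


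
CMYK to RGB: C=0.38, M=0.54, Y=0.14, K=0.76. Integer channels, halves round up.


R = 255 × (1-C) × (1-K) = 255 × 0.62 × 0.24 = 37.944 → 38
G = 255 × (1-M) × (1-K) = 255 × 0.46 × 0.24 = 28.152 → 28
B = 255 × (1-Y) × (1-K) = 255 × 0.86 × 0.24 = 52.632 → 53
= RGB(38, 28, 53)


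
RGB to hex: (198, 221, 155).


R = 198 → C6 (hex)
G = 221 → DD (hex)
B = 155 → 9B (hex)
Hex = #C6DD9B


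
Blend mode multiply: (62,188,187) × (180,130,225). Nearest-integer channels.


Multiply: C = A×B/255, rounded to nearest integer
R: 62×180/255 = 11160/255 ≈ 43.765 → 44
G: 188×130/255 = 24440/255 ≈ 95.843 → 96
B: 187×225/255 = 42075/255 ≈ 165.000 → 165
= RGB(44, 96, 165)


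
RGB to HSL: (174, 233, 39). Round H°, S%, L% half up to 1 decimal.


Normalize: R'=174/255≈0.6824, G'=233/255≈0.9137, B'=39/255≈0.1529
Max=233/255, Min=39/255, Δ=Max-Min=194/255
L = (Max+Min)/2 = (233+39)/510 = 272/510 = 0.53333… → L = 53.3%
L > 0.5 → S = Δ/(2-Max-Min) = 194/(510-233-39) = 194/238 = 0.81512… → S = 81.5%
(the 1/255 factors cancel in S and H, so raw channel differences can be used)
Max is G' → H = 60 × ((B-R)/Δ + 2) = 60 × ((39-174)/194 + 2)
  -135/194 + 2 = -0.6958… + 2 = 1.3041…
  H = 60 × 1.3041… = 78.247…° → H = 78.2°
= HSL(78.2°, 81.5%, 53.3%)


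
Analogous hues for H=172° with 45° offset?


Base hue: 172°
Left analog: (172 - 45) mod 360 = 127°
Right analog: (172 + 45) mod 360 = 217°
Analogous hues = 127° and 217°


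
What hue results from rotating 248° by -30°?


New hue = (H + rotation) mod 360
New hue = (248 -30) mod 360
= 218 mod 360
= 218°


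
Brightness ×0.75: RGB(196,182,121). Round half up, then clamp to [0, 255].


Multiply each channel by 0.75, round half up, clamp to [0, 255]
R: 196×0.75 = 147
G: 182×0.75 = 136.5 → round → 137
B: 121×0.75 = 90.75 → round → 91
= RGB(147, 137, 91)


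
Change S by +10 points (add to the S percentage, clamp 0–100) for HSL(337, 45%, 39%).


Original S = 45%
Adjustment = +10 percentage points
New S = 45 + (10) = 55
Clamp to [0, 100] → 55
= HSL(337°, 55%, 39%)


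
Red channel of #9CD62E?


Color: #9CD62E
R = 9C = 156
G = D6 = 214
B = 2E = 46
Red = 156


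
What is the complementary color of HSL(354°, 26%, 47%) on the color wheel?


Complement = opposite side of color wheel = hue + 180°
H' = (354 + 180) mod 360 = 174°
S and L unchanged.
= HSL(174°, 26%, 47%)


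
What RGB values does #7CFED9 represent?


7C → 124 (R)
FE → 254 (G)
D9 → 217 (B)
= RGB(124, 254, 217)


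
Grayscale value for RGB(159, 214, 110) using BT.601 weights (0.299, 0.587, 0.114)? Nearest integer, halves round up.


Gray = 0.299×R + 0.587×G + 0.114×B
Gray = 0.299×159 + 0.587×214 + 0.114×110
Gray = 47.541 + 125.618 + 12.540
Gray = 185.699 → round half up → 186
Gray = 186


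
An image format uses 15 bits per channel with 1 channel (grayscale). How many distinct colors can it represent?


Total bits = 15 bits/channel × 1 channels = 15 bits
Distinct colors = 2^15
= 32,768 colors


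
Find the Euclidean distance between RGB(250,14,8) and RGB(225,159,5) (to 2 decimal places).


d = √[(R₁-R₂)² + (G₁-G₂)² + (B₁-B₂)²]
d = √[(250-225)² + (14-159)² + (8-5)²]
d = √[625 + 21025 + 9]
d = √21659
d ≈ 147.17


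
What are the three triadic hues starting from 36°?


Triadic: equally spaced at 120° intervals
H1 = 36°
H2 = (36 + 120) mod 360 = 156°
H3 = (36 + 240) mod 360 = 276°
Triadic = 36°, 156°, 276°


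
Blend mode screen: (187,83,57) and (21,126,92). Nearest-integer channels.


Screen: C = 255 - (255-A)×(255-B)/255, rounded to nearest integer
R: 255 - (255-187)×(255-21)/255 = 255 - 15912/255 ≈ 255 - 62.400 = 192.600 → 193
G: 255 - (255-83)×(255-126)/255 = 255 - 22188/255 ≈ 255 - 87.012 = 167.988 → 168
B: 255 - (255-57)×(255-92)/255 = 255 - 32274/255 ≈ 255 - 126.565 = 128.435 → 128
= RGB(193, 168, 128)


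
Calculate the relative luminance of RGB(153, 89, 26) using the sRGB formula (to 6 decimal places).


Linearize each channel (sRGB transfer function): c = v/255; c_lin = c/12.92 if c ≤ 0.04045, else ((c+0.055)/1.055)^2.4
  R: 153/255 ≈ 0.600000 > 0.04045 → ((0.600000+0.055)/1.055)^2.4 ≈ 0.318547
  G: 89/255 ≈ 0.349020 > 0.04045 → ((0.349020+0.055)/1.055)^2.4 ≈ 0.099899
  B: 26/255 ≈ 0.101961 > 0.04045 → ((0.101961+0.055)/1.055)^2.4 ≈ 0.010330
R_lin = 0.318547, G_lin = 0.099899, B_lin = 0.010330
L = 0.2126×R + 0.7152×G + 0.0722×B
L = 0.2126×0.318547 + 0.7152×0.099899 + 0.0722×0.010330
L ≈ 0.139916


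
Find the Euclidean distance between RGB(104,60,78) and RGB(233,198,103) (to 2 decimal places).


d = √[(R₁-R₂)² + (G₁-G₂)² + (B₁-B₂)²]
d = √[(104-233)² + (60-198)² + (78-103)²]
d = √[16641 + 19044 + 625]
d = √36310
d ≈ 190.55


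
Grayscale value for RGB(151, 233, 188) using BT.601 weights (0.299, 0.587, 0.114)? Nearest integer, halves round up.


Gray = 0.299×R + 0.587×G + 0.114×B
Gray = 0.299×151 + 0.587×233 + 0.114×188
Gray = 45.149 + 136.771 + 21.432
Gray = 203.352 → round half up → 203
Gray = 203


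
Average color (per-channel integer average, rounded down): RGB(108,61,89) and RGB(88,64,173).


Midpoint: each channel = ⌊(C₁+C₂)/2⌋
R: ⌊(108+88)/2⌋ = 98
G: ⌊(61+64)/2⌋ = 62
B: ⌊(89+173)/2⌋ = 131
= RGB(98, 62, 131)


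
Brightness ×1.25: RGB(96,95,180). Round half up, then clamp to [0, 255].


Multiply each channel by 1.25, round half up, clamp to [0, 255]
R: 96×1.25 = 120
G: 95×1.25 = 118.75 → round → 119
B: 180×1.25 = 225
= RGB(120, 119, 225)


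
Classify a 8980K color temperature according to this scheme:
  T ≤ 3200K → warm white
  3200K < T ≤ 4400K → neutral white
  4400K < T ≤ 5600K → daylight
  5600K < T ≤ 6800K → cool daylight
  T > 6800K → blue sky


Temperature: 8980K
8980K > 6800K → blue sky
Classification: blue sky


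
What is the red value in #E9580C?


Color: #E9580C
R = E9 = 233
G = 58 = 88
B = 0C = 12
Red = 233


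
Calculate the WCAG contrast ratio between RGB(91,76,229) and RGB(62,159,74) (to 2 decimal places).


Linearize each sRGB channel c=v/255: c/12.92 if c ≤ 0.04045 else ((c+0.055)/1.055)^2.4
L = 0.2126×R_lin + 0.7152×G_lin + 0.0722×B_lin
Color 1 (91,76,229):
  R=91: 91/255≈0.3569 > 0.04045 → ((0.3569+0.055)/1.055)^2.4 ≈ 0.10462
  G=76: 76/255≈0.2980 > 0.04045 → ((0.2980+0.055)/1.055)^2.4 ≈ 0.07227
  B=229: 229/255≈0.8980 > 0.04045 → ((0.8980+0.055)/1.055)^2.4 ≈ 0.78354
  L1 = 0.2126×0.10462 + 0.7152×0.07227 + 0.0722×0.78354 ≈ 0.13050
Color 2 (62,159,74):
  R=62: 62/255≈0.2431 > 0.04045 → ((0.2431+0.055)/1.055)^2.4 ≈ 0.04817
  G=159: 159/255≈0.6235 > 0.04045 → ((0.6235+0.055)/1.055)^2.4 ≈ 0.34670
  B=74: 74/255≈0.2902 > 0.04045 → ((0.2902+0.055)/1.055)^2.4 ≈ 0.06848
  L2 = 0.2126×0.04817 + 0.7152×0.34670 + 0.0722×0.06848 ≈ 0.26315
Lighter = 0.26315, Darker = 0.13050
Ratio = (L_lighter + 0.05) / (L_darker + 0.05)
Ratio = (0.26315 + 0.05) / (0.13050 + 0.05) = 0.31315 / 0.18050 ≈ 1.7349
Ratio ≈ 1.73:1


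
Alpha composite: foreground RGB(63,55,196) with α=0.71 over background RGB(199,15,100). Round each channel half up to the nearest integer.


C = α×F + (1-α)×B, with 1-α = 0.29
R: 0.71×63 + 0.29×199 = 44.73 + 57.71 = 102.44 → 102
G: 0.71×55 + 0.29×15 = 39.05 + 4.35 = 43.40 → 43
B: 0.71×196 + 0.29×100 = 139.16 + 29.00 = 168.16 → 168
= RGB(102, 43, 168)


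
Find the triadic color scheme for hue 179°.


Triadic: equally spaced at 120° intervals
H1 = 179°
H2 = (179 + 120) mod 360 = 299°
H3 = (179 + 240) mod 360 = 59°
Triadic = 179°, 299°, 59°


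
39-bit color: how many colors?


Colors = 2^bits = 2^39
= 549,755,813,888 colors


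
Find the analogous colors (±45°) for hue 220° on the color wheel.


Base hue: 220°
Left analog: (220 - 45) mod 360 = 175°
Right analog: (220 + 45) mod 360 = 265°
Analogous hues = 175° and 265°


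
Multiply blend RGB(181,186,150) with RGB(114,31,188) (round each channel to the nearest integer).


Multiply: C = A×B/255, rounded to nearest integer
R: 181×114/255 = 20634/255 ≈ 80.918 → 81
G: 186×31/255 = 5766/255 ≈ 22.612 → 23
B: 150×188/255 = 28200/255 ≈ 110.588 → 111
= RGB(81, 23, 111)


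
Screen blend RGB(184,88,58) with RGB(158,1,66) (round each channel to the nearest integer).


Screen: C = 255 - (255-A)×(255-B)/255, rounded to nearest integer
R: 255 - (255-184)×(255-158)/255 = 255 - 6887/255 ≈ 255 - 27.008 = 227.992 → 228
G: 255 - (255-88)×(255-1)/255 = 255 - 42418/255 ≈ 255 - 166.345 = 88.655 → 89
B: 255 - (255-58)×(255-66)/255 = 255 - 37233/255 ≈ 255 - 146.012 = 108.988 → 109
= RGB(228, 89, 109)


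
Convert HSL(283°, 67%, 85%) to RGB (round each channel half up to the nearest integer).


H=283°, S=0.67, L=0.85
C = (1-|2L-1|)×S = (1-|0.70|)×0.67 = 0.201
H' = H/60 = 283/60 ≈ 4.7167; X = C×(1-|H' mod 2 - 1|) = 0.14405
m = L - C/2 = 0.85 - 0.1005 = 0.7495
Sector ⌊H'⌋ = 4 → (R',G',B') = (0.14405, 0.0, 0.201)
RGB = ((R'+m)×255, (G'+m)×255, (B'+m)×255) = (227.85525, 191.1225, 242.3775)
Round half up → RGB(228, 191, 242)


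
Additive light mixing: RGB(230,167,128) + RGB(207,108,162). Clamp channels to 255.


Additive: each channel = min(255, C₁+C₂)
R: 230+207 = 437 → 255
G: 167+108 = 275 → 255
B: 128+162 = 290 → 255
= RGB(255, 255, 255)


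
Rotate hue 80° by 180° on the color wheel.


New hue = (H + rotation) mod 360
New hue = (80 + 180) mod 360
= 260 mod 360
= 260°


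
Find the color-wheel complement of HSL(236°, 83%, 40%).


Complement = opposite side of color wheel = hue + 180°
H' = (236 + 180) mod 360 = 56°
S and L unchanged.
= HSL(56°, 83%, 40%)


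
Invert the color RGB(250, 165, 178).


Invert: (255-R, 255-G, 255-B)
R: 255-250 = 5
G: 255-165 = 90
B: 255-178 = 77
= RGB(5, 90, 77)


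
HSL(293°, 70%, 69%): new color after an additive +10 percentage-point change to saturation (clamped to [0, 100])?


Original S = 70%
Adjustment = +10 percentage points
New S = 70 + (10) = 80
Clamp to [0, 100] → 80
= HSL(293°, 80%, 69%)


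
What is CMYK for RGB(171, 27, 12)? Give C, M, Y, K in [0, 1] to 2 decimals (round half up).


R'=171/255≈0.6706, G'=27/255≈0.1059, B'=12/255≈0.0471
K = 1 - max(R',G',B') = 1 - 171/255 = 84/255 = 0.32941… → 0.33
(1-R'-K)/(1-K) simplifies to (max-R)/max with max = 171:
C = (171-171)/171 = 0/171 = 0 → 0.00
M = (171-27)/171 = 144/171 = 0.84210… → 0.84
Y = (171-12)/171 = 159/171 = 0.92982… → 0.93
= CMYK(0.00, 0.84, 0.93, 0.33)


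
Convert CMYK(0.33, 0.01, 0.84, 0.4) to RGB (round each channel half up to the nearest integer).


R = 255 × (1-C) × (1-K) = 255 × 0.67 × 0.60 = 102.51 → 103
G = 255 × (1-M) × (1-K) = 255 × 0.99 × 0.60 = 151.47 → 151
B = 255 × (1-Y) × (1-K) = 255 × 0.16 × 0.60 = 24.48 → 24
= RGB(103, 151, 24)


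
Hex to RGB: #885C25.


88 → 136 (R)
5C → 92 (G)
25 → 37 (B)
= RGB(136, 92, 37)


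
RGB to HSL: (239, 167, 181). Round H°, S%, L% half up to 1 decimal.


Normalize: R'=239/255≈0.9373, G'=167/255≈0.6549, B'=181/255≈0.7098
Max=239/255, Min=167/255, Δ=Max-Min=72/255
L = (Max+Min)/2 = (239+167)/510 = 406/510 = 0.79607… → L = 79.6%
L > 0.5 → S = Δ/(2-Max-Min) = 72/(510-239-167) = 72/104 = 0.69230… → S = 69.2%
(the 1/255 factors cancel in S and H, so raw channel differences can be used)
Max is R' → H = 60 × (((G-B)/Δ) mod 6) = 60 × (((167-181)/72) mod 6)
  (-14)/72 = -0.1944…; negative, so add 6 → 5.8055…
  H = 60 × 5.8055… = 348.333…° → H = 348.3°
= HSL(348.3°, 69.2%, 79.6%)


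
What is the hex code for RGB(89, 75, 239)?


R = 89 → 59 (hex)
G = 75 → 4B (hex)
B = 239 → EF (hex)
Hex = #594BEF


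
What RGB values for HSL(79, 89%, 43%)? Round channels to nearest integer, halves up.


H=79°, S=0.89, L=0.43
C = (1-|2L-1|)×S = (1-|-0.14|)×0.89 = 0.7654
H' = H/60 = 79/60 ≈ 1.3167; X = C×(1-|H' mod 2 - 1|) ≈ 0.5230
m = L - C/2 = 0.43 - 0.3827 = 0.0473
Sector ⌊H'⌋ = 1 → (R',G',B') = (≈0.5230, 0.7654, 0.0)
RGB = ((R'+m)×255, (G'+m)×255, (B'+m)×255) = (145.43245, 207.2385, 12.0615)
Round half up → RGB(145, 207, 12)


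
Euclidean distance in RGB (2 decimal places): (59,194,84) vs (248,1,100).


d = √[(R₁-R₂)² + (G₁-G₂)² + (B₁-B₂)²]
d = √[(59-248)² + (194-1)² + (84-100)²]
d = √[35721 + 37249 + 256]
d = √73226
d ≈ 270.60


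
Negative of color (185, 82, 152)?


Invert: (255-R, 255-G, 255-B)
R: 255-185 = 70
G: 255-82 = 173
B: 255-152 = 103
= RGB(70, 173, 103)


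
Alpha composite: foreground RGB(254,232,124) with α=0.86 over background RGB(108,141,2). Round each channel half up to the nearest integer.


C = α×F + (1-α)×B, with 1-α = 0.14
R: 0.86×254 + 0.14×108 = 218.44 + 15.12 = 233.56 → 234
G: 0.86×232 + 0.14×141 = 199.52 + 19.74 = 219.26 → 219
B: 0.86×124 + 0.14×2 = 106.64 + 0.28 = 106.92 → 107
= RGB(234, 219, 107)


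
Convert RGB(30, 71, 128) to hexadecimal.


R = 30 → 1E (hex)
G = 71 → 47 (hex)
B = 128 → 80 (hex)
Hex = #1E4780


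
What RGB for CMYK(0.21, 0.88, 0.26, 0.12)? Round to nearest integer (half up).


R = 255 × (1-C) × (1-K) = 255 × 0.79 × 0.88 = 177.276 → 177
G = 255 × (1-M) × (1-K) = 255 × 0.12 × 0.88 = 26.928 → 27
B = 255 × (1-Y) × (1-K) = 255 × 0.74 × 0.88 = 166.056 → 166
= RGB(177, 27, 166)


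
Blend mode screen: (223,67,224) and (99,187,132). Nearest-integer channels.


Screen: C = 255 - (255-A)×(255-B)/255, rounded to nearest integer
R: 255 - (255-223)×(255-99)/255 = 255 - 4992/255 ≈ 255 - 19.576 = 235.424 → 235
G: 255 - (255-67)×(255-187)/255 = 255 - 12784/255 ≈ 255 - 50.133 = 204.867 → 205
B: 255 - (255-224)×(255-132)/255 = 255 - 3813/255 ≈ 255 - 14.953 = 240.047 → 240
= RGB(235, 205, 240)


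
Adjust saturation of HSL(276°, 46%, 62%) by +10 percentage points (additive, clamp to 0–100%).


Original S = 46%
Adjustment = +10 percentage points
New S = 46 + (10) = 56
Clamp to [0, 100] → 56
= HSL(276°, 56%, 62%)


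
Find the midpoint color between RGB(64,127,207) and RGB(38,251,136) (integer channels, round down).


Midpoint: each channel = ⌊(C₁+C₂)/2⌋
R: ⌊(64+38)/2⌋ = 51
G: ⌊(127+251)/2⌋ = 189
B: ⌊(207+136)/2⌋ = 171
= RGB(51, 189, 171)


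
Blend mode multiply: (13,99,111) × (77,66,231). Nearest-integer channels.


Multiply: C = A×B/255, rounded to nearest integer
R: 13×77/255 = 1001/255 ≈ 3.925 → 4
G: 99×66/255 = 6534/255 ≈ 25.624 → 26
B: 111×231/255 = 25641/255 ≈ 100.553 → 101
= RGB(4, 26, 101)


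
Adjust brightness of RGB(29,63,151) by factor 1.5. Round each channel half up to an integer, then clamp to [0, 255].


Multiply each channel by 1.5, round half up, clamp to [0, 255]
R: 29×1.5 = 43.5 → round → 44
G: 63×1.5 = 94.5 → round → 95
B: 151×1.5 = 226.5 → round → 227
= RGB(44, 95, 227)


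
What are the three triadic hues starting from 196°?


Triadic: equally spaced at 120° intervals
H1 = 196°
H2 = (196 + 120) mod 360 = 316°
H3 = (196 + 240) mod 360 = 76°
Triadic = 196°, 316°, 76°


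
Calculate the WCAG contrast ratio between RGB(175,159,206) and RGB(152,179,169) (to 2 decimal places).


Linearize each sRGB channel c=v/255: c/12.92 if c ≤ 0.04045 else ((c+0.055)/1.055)^2.4
L = 0.2126×R_lin + 0.7152×G_lin + 0.0722×B_lin
Color 1 (175,159,206):
  R=175: 175/255≈0.6863 > 0.04045 → ((0.6863+0.055)/1.055)^2.4 ≈ 0.42869
  G=159: 159/255≈0.6235 > 0.04045 → ((0.6235+0.055)/1.055)^2.4 ≈ 0.34670
  B=206: 206/255≈0.8078 > 0.04045 → ((0.8078+0.055)/1.055)^2.4 ≈ 0.61721
  L1 = 0.2126×0.42869 + 0.7152×0.34670 + 0.0722×0.61721 ≈ 0.38366
Color 2 (152,179,169):
  R=152: 152/255≈0.5961 > 0.04045 → ((0.5961+0.055)/1.055)^2.4 ≈ 0.31399
  G=179: 179/255≈0.7020 > 0.04045 → ((0.7020+0.055)/1.055)^2.4 ≈ 0.45079
  B=169: 169/255≈0.6627 > 0.04045 → ((0.6627+0.055)/1.055)^2.4 ≈ 0.39676
  L2 = 0.2126×0.31399 + 0.7152×0.45079 + 0.0722×0.39676 ≈ 0.41780
Lighter = 0.41780, Darker = 0.38366
Ratio = (L_lighter + 0.05) / (L_darker + 0.05)
Ratio = (0.41780 + 0.05) / (0.38366 + 0.05) = 0.46780 / 0.43366 ≈ 1.0787
Ratio ≈ 1.08:1


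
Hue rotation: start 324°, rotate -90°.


New hue = (H + rotation) mod 360
New hue = (324 -90) mod 360
= 234 mod 360
= 234°


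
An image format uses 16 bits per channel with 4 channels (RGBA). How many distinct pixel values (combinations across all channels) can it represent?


Total bits = 16 bits/channel × 4 channels = 64 bits
Distinct pixel values = 2^64
= 18,446,744,073,709,551,616 pixel values


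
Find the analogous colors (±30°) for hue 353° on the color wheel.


Base hue: 353°
Left analog: (353 - 30) mod 360 = 323°
Right analog: (353 + 30) mod 360 = 23°
Analogous hues = 323° and 23°


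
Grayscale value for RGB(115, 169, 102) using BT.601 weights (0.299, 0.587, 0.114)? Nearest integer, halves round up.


Gray = 0.299×R + 0.587×G + 0.114×B
Gray = 0.299×115 + 0.587×169 + 0.114×102
Gray = 34.385 + 99.203 + 11.628
Gray = 145.216 → round half up → 145
Gray = 145


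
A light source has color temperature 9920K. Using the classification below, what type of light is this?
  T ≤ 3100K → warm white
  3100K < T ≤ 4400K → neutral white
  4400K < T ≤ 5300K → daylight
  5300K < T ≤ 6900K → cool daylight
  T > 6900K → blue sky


Temperature: 9920K
9920K > 6900K → blue sky
Classification: blue sky


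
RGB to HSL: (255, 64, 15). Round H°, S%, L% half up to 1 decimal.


Normalize: R'=255/255≈1.0000, G'=64/255≈0.2510, B'=15/255≈0.0588
Max=255/255, Min=15/255, Δ=Max-Min=240/255
L = (Max+Min)/2 = (255+15)/510 = 270/510 = 0.52941… → L = 52.9%
L > 0.5 → S = Δ/(2-Max-Min) = 240/(510-255-15) = 240/240 = 1 → S = 100.0%
(the 1/255 factors cancel in S and H, so raw channel differences can be used)
Max is R' → H = 60 × (((G-B)/Δ) mod 6) = 60 × (((64-15)/240) mod 6)
  49/240 = 0.2041…
  H = 60 × 0.2041… = 12.25° → H = 12.3°
= HSL(12.3°, 100.0%, 52.9%)


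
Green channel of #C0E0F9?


Color: #C0E0F9
R = C0 = 192
G = E0 = 224
B = F9 = 249
Green = 224


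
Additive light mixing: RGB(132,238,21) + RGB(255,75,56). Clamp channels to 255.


Additive: each channel = min(255, C₁+C₂)
R: 132+255 = 387 → 255
G: 238+75 = 313 → 255
B: 21+56 = 77 → 77
= RGB(255, 255, 77)


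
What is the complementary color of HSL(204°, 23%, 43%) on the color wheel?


Complement = opposite side of color wheel = hue + 180°
H' = (204 + 180) mod 360 = 24°
S and L unchanged.
= HSL(24°, 23%, 43%)


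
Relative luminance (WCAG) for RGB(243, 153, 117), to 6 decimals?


Linearize each channel (sRGB transfer function): c = v/255; c_lin = c/12.92 if c ≤ 0.04045, else ((c+0.055)/1.055)^2.4
  R: 243/255 ≈ 0.952941 > 0.04045 → ((0.952941+0.055)/1.055)^2.4 ≈ 0.896269
  G: 153/255 ≈ 0.600000 > 0.04045 → ((0.600000+0.055)/1.055)^2.4 ≈ 0.318547
  B: 117/255 ≈ 0.458824 > 0.04045 → ((0.458824+0.055)/1.055)^2.4 ≈ 0.177888
R_lin = 0.896269, G_lin = 0.318547, B_lin = 0.177888
L = 0.2126×R + 0.7152×G + 0.0722×B
L = 0.2126×0.896269 + 0.7152×0.318547 + 0.0722×0.177888
L ≈ 0.431215


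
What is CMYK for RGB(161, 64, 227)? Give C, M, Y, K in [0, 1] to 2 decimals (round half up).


R'=161/255≈0.6314, G'=64/255≈0.2510, B'=227/255≈0.8902
K = 1 - max(R',G',B') = 1 - 227/255 = 28/255 = 0.10980… → 0.11
(1-R'-K)/(1-K) simplifies to (max-R)/max with max = 227:
C = (227-161)/227 = 66/227 = 0.29074… → 0.29
M = (227-64)/227 = 163/227 = 0.71806… → 0.72
Y = (227-227)/227 = 0/227 = 0 → 0.00
= CMYK(0.29, 0.72, 0.00, 0.11)


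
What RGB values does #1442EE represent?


14 → 20 (R)
42 → 66 (G)
EE → 238 (B)
= RGB(20, 66, 238)


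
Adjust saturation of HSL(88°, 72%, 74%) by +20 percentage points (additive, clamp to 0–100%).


Original S = 72%
Adjustment = +20 percentage points
New S = 72 + (20) = 92
Clamp to [0, 100] → 92
= HSL(88°, 92%, 74%)


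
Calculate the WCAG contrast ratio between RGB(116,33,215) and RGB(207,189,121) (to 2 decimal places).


Linearize each sRGB channel c=v/255: c/12.92 if c ≤ 0.04045 else ((c+0.055)/1.055)^2.4
L = 0.2126×R_lin + 0.7152×G_lin + 0.0722×B_lin
Color 1 (116,33,215):
  R=116: 116/255≈0.4549 > 0.04045 → ((0.4549+0.055)/1.055)^2.4 ≈ 0.17465
  G=33: 33/255≈0.1294 > 0.04045 → ((0.1294+0.055)/1.055)^2.4 ≈ 0.01521
  B=215: 215/255≈0.8431 > 0.04045 → ((0.8431+0.055)/1.055)^2.4 ≈ 0.67954
  L1 = 0.2126×0.17465 + 0.7152×0.01521 + 0.0722×0.67954 ≈ 0.09707
Color 2 (207,189,121):
  R=207: 207/255≈0.8118 > 0.04045 → ((0.8118+0.055)/1.055)^2.4 ≈ 0.62396
  G=189: 189/255≈0.7412 > 0.04045 → ((0.7412+0.055)/1.055)^2.4 ≈ 0.50888
  B=121: 121/255≈0.4745 > 0.04045 → ((0.4745+0.055)/1.055)^2.4 ≈ 0.19120
  L2 = 0.2126×0.62396 + 0.7152×0.50888 + 0.0722×0.19120 ≈ 0.51041
Lighter = 0.51041, Darker = 0.09707
Ratio = (L_lighter + 0.05) / (L_darker + 0.05)
Ratio = (0.51041 + 0.05) / (0.09707 + 0.05) = 0.56041 / 0.14707 ≈ 3.8105
Ratio ≈ 3.81:1


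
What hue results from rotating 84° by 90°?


New hue = (H + rotation) mod 360
New hue = (84 + 90) mod 360
= 174 mod 360
= 174°


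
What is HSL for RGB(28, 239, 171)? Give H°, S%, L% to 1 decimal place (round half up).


Normalize: R'=28/255≈0.1098, G'=239/255≈0.9373, B'=171/255≈0.6706
Max=239/255, Min=28/255, Δ=Max-Min=211/255
L = (Max+Min)/2 = (239+28)/510 = 267/510 = 0.52352… → L = 52.4%
L > 0.5 → S = Δ/(2-Max-Min) = 211/(510-239-28) = 211/243 = 0.86831… → S = 86.8%
(the 1/255 factors cancel in S and H, so raw channel differences can be used)
Max is G' → H = 60 × ((B-R)/Δ + 2) = 60 × ((171-28)/211 + 2)
  143/211 + 2 = 0.6777… + 2 = 2.6777…
  H = 60 × 2.6777… = 160.663…° → H = 160.7°
= HSL(160.7°, 86.8%, 52.4%)


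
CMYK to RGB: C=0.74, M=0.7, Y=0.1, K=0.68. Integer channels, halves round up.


R = 255 × (1-C) × (1-K) = 255 × 0.26 × 0.32 = 21.216 → 21
G = 255 × (1-M) × (1-K) = 255 × 0.30 × 0.32 = 24.48 → 24
B = 255 × (1-Y) × (1-K) = 255 × 0.90 × 0.32 = 73.44 → 73
= RGB(21, 24, 73)


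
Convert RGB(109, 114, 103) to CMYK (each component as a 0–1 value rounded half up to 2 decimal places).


R'=109/255≈0.4275, G'=114/255≈0.4471, B'=103/255≈0.4039
K = 1 - max(R',G',B') = 1 - 114/255 = 141/255 = 0.55294… → 0.55
(1-R'-K)/(1-K) simplifies to (max-R)/max with max = 114:
C = (114-109)/114 = 5/114 = 0.04385… → 0.04
M = (114-114)/114 = 0/114 = 0 → 0.00
Y = (114-103)/114 = 11/114 = 0.09649… → 0.10
= CMYK(0.04, 0.00, 0.10, 0.55)


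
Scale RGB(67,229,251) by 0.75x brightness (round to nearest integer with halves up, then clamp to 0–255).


Multiply each channel by 0.75, round half up, clamp to [0, 255]
R: 67×0.75 = 50.25 → round → 50
G: 229×0.75 = 171.75 → round → 172
B: 251×0.75 = 188.25 → round → 188
= RGB(50, 172, 188)


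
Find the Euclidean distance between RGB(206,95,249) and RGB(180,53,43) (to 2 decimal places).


d = √[(R₁-R₂)² + (G₁-G₂)² + (B₁-B₂)²]
d = √[(206-180)² + (95-53)² + (249-43)²]
d = √[676 + 1764 + 42436]
d = √44876
d ≈ 211.84


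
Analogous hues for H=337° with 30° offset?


Base hue: 337°
Left analog: (337 - 30) mod 360 = 307°
Right analog: (337 + 30) mod 360 = 7°
Analogous hues = 307° and 7°


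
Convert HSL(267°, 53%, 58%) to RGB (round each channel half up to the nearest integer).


H=267°, S=0.53, L=0.58
C = (1-|2L-1|)×S = (1-|0.16|)×0.53 = 0.4452
H' = H/60 = 267/60 ≈ 4.4500; X = C×(1-|H' mod 2 - 1|) = 0.20034
m = L - C/2 = 0.58 - 0.2226 = 0.3574
Sector ⌊H'⌋ = 4 → (R',G',B') = (0.20034, 0.0, 0.4452)
RGB = ((R'+m)×255, (G'+m)×255, (B'+m)×255) = (142.2237, 91.137, 204.663)
Round half up → RGB(142, 91, 205)


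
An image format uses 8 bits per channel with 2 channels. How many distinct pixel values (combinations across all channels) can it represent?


Total bits = 8 bits/channel × 2 channels = 16 bits
Distinct pixel values = 2^16
= 65,536 pixel values


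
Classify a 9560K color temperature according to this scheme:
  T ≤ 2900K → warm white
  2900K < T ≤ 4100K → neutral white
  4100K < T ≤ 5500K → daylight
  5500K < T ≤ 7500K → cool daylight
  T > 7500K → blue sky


Temperature: 9560K
9560K > 7500K → blue sky
Classification: blue sky


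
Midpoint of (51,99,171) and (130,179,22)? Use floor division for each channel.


Midpoint: each channel = ⌊(C₁+C₂)/2⌋
R: ⌊(51+130)/2⌋ = 90
G: ⌊(99+179)/2⌋ = 139
B: ⌊(171+22)/2⌋ = 96
= RGB(90, 139, 96)


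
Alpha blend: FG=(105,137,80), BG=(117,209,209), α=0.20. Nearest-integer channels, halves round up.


C = α×F + (1-α)×B, with 1-α = 0.80
R: 0.20×105 + 0.80×117 = 21.00 + 93.60 = 114.60 → 115
G: 0.20×137 + 0.80×209 = 27.40 + 167.20 = 194.60 → 195
B: 0.20×80 + 0.80×209 = 16.00 + 167.20 = 183.20 → 183
= RGB(115, 195, 183)


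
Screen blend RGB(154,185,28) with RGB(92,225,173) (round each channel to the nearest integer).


Screen: C = 255 - (255-A)×(255-B)/255, rounded to nearest integer
R: 255 - (255-154)×(255-92)/255 = 255 - 16463/255 ≈ 255 - 64.561 = 190.439 → 190
G: 255 - (255-185)×(255-225)/255 = 255 - 2100/255 ≈ 255 - 8.235 = 246.765 → 247
B: 255 - (255-28)×(255-173)/255 = 255 - 18614/255 ≈ 255 - 72.996 = 182.004 → 182
= RGB(190, 247, 182)


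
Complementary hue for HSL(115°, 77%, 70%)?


Complement = opposite side of color wheel = hue + 180°
H' = (115 + 180) mod 360 = 295°
S and L unchanged.
= HSL(295°, 77%, 70%)


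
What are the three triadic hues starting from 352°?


Triadic: equally spaced at 120° intervals
H1 = 352°
H2 = (352 + 120) mod 360 = 112°
H3 = (352 + 240) mod 360 = 232°
Triadic = 352°, 112°, 232°


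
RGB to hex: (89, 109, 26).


R = 89 → 59 (hex)
G = 109 → 6D (hex)
B = 26 → 1A (hex)
Hex = #596D1A


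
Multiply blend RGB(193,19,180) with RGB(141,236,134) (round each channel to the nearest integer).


Multiply: C = A×B/255, rounded to nearest integer
R: 193×141/255 = 27213/255 ≈ 106.718 → 107
G: 19×236/255 = 4484/255 ≈ 17.584 → 18
B: 180×134/255 = 24120/255 ≈ 94.588 → 95
= RGB(107, 18, 95)


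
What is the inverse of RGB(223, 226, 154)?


Invert: (255-R, 255-G, 255-B)
R: 255-223 = 32
G: 255-226 = 29
B: 255-154 = 101
= RGB(32, 29, 101)


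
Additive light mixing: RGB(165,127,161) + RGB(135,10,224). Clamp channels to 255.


Additive: each channel = min(255, C₁+C₂)
R: 165+135 = 300 → 255
G: 127+10 = 137 → 137
B: 161+224 = 385 → 255
= RGB(255, 137, 255)


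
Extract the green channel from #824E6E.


Color: #824E6E
R = 82 = 130
G = 4E = 78
B = 6E = 110
Green = 78


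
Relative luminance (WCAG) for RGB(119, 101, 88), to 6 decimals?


Linearize each channel (sRGB transfer function): c = v/255; c_lin = c/12.92 if c ≤ 0.04045, else ((c+0.055)/1.055)^2.4
  R: 119/255 ≈ 0.466667 > 0.04045 → ((0.466667+0.055)/1.055)^2.4 ≈ 0.184475
  G: 101/255 ≈ 0.396078 > 0.04045 → ((0.396078+0.055)/1.055)^2.4 ≈ 0.130136
  B: 88/255 ≈ 0.345098 > 0.04045 → ((0.345098+0.055)/1.055)^2.4 ≈ 0.097587
R_lin = 0.184475, G_lin = 0.130136, B_lin = 0.097587
L = 0.2126×R + 0.7152×G + 0.0722×B
L = 0.2126×0.184475 + 0.7152×0.130136 + 0.0722×0.097587
L ≈ 0.139339


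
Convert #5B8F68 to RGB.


5B → 91 (R)
8F → 143 (G)
68 → 104 (B)
= RGB(91, 143, 104)


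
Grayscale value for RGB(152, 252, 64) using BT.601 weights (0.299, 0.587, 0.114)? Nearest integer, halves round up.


Gray = 0.299×R + 0.587×G + 0.114×B
Gray = 0.299×152 + 0.587×252 + 0.114×64
Gray = 45.448 + 147.924 + 7.296
Gray = 200.668 → round half up → 201
Gray = 201


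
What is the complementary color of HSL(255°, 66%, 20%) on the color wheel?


Complement = opposite side of color wheel = hue + 180°
H' = (255 + 180) mod 360 = 75°
S and L unchanged.
= HSL(75°, 66%, 20%)


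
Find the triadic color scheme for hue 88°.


Triadic: equally spaced at 120° intervals
H1 = 88°
H2 = (88 + 120) mod 360 = 208°
H3 = (88 + 240) mod 360 = 328°
Triadic = 88°, 208°, 328°


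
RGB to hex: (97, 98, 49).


R = 97 → 61 (hex)
G = 98 → 62 (hex)
B = 49 → 31 (hex)
Hex = #616231


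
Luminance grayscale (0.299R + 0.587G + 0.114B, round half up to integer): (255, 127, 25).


Gray = 0.299×R + 0.587×G + 0.114×B
Gray = 0.299×255 + 0.587×127 + 0.114×25
Gray = 76.245 + 74.549 + 2.850
Gray = 153.644 → round half up → 154
Gray = 154


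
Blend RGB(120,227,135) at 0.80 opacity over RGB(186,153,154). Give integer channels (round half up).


C = α×F + (1-α)×B, with 1-α = 0.20
R: 0.80×120 + 0.20×186 = 96.00 + 37.20 = 133.20 → 133
G: 0.80×227 + 0.20×153 = 181.60 + 30.60 = 212.20 → 212
B: 0.80×135 + 0.20×154 = 108.00 + 30.80 = 138.80 → 139
= RGB(133, 212, 139)


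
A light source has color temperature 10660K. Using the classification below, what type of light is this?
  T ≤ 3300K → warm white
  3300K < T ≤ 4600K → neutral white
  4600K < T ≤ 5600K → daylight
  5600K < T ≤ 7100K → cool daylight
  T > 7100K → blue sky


Temperature: 10660K
10660K > 7100K → blue sky
Classification: blue sky


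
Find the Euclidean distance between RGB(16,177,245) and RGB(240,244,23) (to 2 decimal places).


d = √[(R₁-R₂)² + (G₁-G₂)² + (B₁-B₂)²]
d = √[(16-240)² + (177-244)² + (245-23)²]
d = √[50176 + 4489 + 49284]
d = √103949
d ≈ 322.41


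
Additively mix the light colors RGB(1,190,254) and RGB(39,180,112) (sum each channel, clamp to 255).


Additive: each channel = min(255, C₁+C₂)
R: 1+39 = 40 → 40
G: 190+180 = 370 → 255
B: 254+112 = 366 → 255
= RGB(40, 255, 255)


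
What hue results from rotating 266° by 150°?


New hue = (H + rotation) mod 360
New hue = (266 + 150) mod 360
= 416 mod 360
= 56°


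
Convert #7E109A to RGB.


7E → 126 (R)
10 → 16 (G)
9A → 154 (B)
= RGB(126, 16, 154)


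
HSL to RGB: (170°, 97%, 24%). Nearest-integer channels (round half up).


H=170°, S=0.97, L=0.24
C = (1-|2L-1|)×S = (1-|-0.52|)×0.97 = 0.4656
H' = H/60 = 170/60 ≈ 2.8333; X = C×(1-|H' mod 2 - 1|) = 0.388
m = L - C/2 = 0.24 - 0.2328 = 0.0072
Sector ⌊H'⌋ = 2 → (R',G',B') = (0.0, 0.4656, 0.388)
RGB = ((R'+m)×255, (G'+m)×255, (B'+m)×255) = (1.836, 120.564, 100.776)
Round half up → RGB(2, 121, 101)


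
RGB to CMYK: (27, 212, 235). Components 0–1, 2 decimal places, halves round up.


R'=27/255≈0.1059, G'=212/255≈0.8314, B'=235/255≈0.9216
K = 1 - max(R',G',B') = 1 - 235/255 = 20/255 = 0.07843… → 0.08
(1-R'-K)/(1-K) simplifies to (max-R)/max with max = 235:
C = (235-27)/235 = 208/235 = 0.88510… → 0.89
M = (235-212)/235 = 23/235 = 0.09787… → 0.10
Y = (235-235)/235 = 0/235 = 0 → 0.00
= CMYK(0.89, 0.10, 0.00, 0.08)


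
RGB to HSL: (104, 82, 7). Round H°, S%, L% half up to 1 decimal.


Normalize: R'=104/255≈0.4078, G'=82/255≈0.3216, B'=7/255≈0.0275
Max=104/255, Min=7/255, Δ=Max-Min=97/255
L = (Max+Min)/2 = (104+7)/510 = 111/510 = 0.21764… → L = 21.8%
L ≤ 0.5 → S = Δ/(Max+Min) = 97/(104+7) = 97/111 = 0.87387… → S = 87.4%
(the 1/255 factors cancel in S and H, so raw channel differences can be used)
Max is R' → H = 60 × (((G-B)/Δ) mod 6) = 60 × (((82-7)/97) mod 6)
  75/97 = 0.7731…
  H = 60 × 0.7731… = 46.391…° → H = 46.4°
= HSL(46.4°, 87.4%, 21.8%)


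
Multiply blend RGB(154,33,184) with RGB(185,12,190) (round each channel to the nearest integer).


Multiply: C = A×B/255, rounded to nearest integer
R: 154×185/255 = 28490/255 ≈ 111.725 → 112
G: 33×12/255 = 396/255 ≈ 1.553 → 2
B: 184×190/255 = 34960/255 ≈ 137.098 → 137
= RGB(112, 2, 137)


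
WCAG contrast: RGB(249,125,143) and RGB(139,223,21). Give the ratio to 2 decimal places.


Linearize each sRGB channel c=v/255: c/12.92 if c ≤ 0.04045 else ((c+0.055)/1.055)^2.4
L = 0.2126×R_lin + 0.7152×G_lin + 0.0722×B_lin
Color 1 (249,125,143):
  R=249: 249/255≈0.9765 > 0.04045 → ((0.9765+0.055)/1.055)^2.4 ≈ 0.94731
  G=125: 125/255≈0.4902 > 0.04045 → ((0.4902+0.055)/1.055)^2.4 ≈ 0.20508
  B=143: 143/255≈0.5608 > 0.04045 → ((0.5608+0.055)/1.055)^2.4 ≈ 0.27468
  L1 = 0.2126×0.94731 + 0.7152×0.20508 + 0.0722×0.27468 ≈ 0.36790
Color 2 (139,223,21):
  R=139: 139/255≈0.5451 > 0.04045 → ((0.5451+0.055)/1.055)^2.4 ≈ 0.25818
  G=223: 223/255≈0.8745 > 0.04045 → ((0.8745+0.055)/1.055)^2.4 ≈ 0.73791
  B=21: 21/255≈0.0824 > 0.04045 → ((0.0824+0.055)/1.055)^2.4 ≈ 0.00750
  L2 = 0.2126×0.25818 + 0.7152×0.73791 + 0.0722×0.00750 ≈ 0.58318
Lighter = 0.58318, Darker = 0.36790
Ratio = (L_lighter + 0.05) / (L_darker + 0.05)
Ratio = (0.58318 + 0.05) / (0.36790 + 0.05) = 0.63318 / 0.41790 ≈ 1.5152
Ratio ≈ 1.52:1


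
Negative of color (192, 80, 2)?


Invert: (255-R, 255-G, 255-B)
R: 255-192 = 63
G: 255-80 = 175
B: 255-2 = 253
= RGB(63, 175, 253)


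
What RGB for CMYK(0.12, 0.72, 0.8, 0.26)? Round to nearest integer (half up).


R = 255 × (1-C) × (1-K) = 255 × 0.88 × 0.74 = 166.056 → 166
G = 255 × (1-M) × (1-K) = 255 × 0.28 × 0.74 = 52.836 → 53
B = 255 × (1-Y) × (1-K) = 255 × 0.20 × 0.74 = 37.74 → 38
= RGB(166, 53, 38)


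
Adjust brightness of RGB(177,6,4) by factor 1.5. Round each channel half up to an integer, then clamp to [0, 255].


Multiply each channel by 1.5, round half up, clamp to [0, 255]
R: 177×1.5 = 265.5 → round → 266 → clamp → 255
G: 6×1.5 = 9
B: 4×1.5 = 6
= RGB(255, 9, 6)


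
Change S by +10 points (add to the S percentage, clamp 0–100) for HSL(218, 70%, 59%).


Original S = 70%
Adjustment = +10 percentage points
New S = 70 + (10) = 80
Clamp to [0, 100] → 80
= HSL(218°, 80%, 59%)


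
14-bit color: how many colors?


Colors = 2^bits = 2^14
= 16,384 colors


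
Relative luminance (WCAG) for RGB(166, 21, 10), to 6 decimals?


Linearize each channel (sRGB transfer function): c = v/255; c_lin = c/12.92 if c ≤ 0.04045, else ((c+0.055)/1.055)^2.4
  R: 166/255 ≈ 0.650980 > 0.04045 → ((0.650980+0.055)/1.055)^2.4 ≈ 0.381326
  G: 21/255 ≈ 0.082353 > 0.04045 → ((0.082353+0.055)/1.055)^2.4 ≈ 0.007499
  B: 10/255 ≈ 0.039216 ≤ 0.04045 → 0.039216/12.92 ≈ 0.003035
R_lin = 0.381326, G_lin = 0.007499, B_lin = 0.003035
L = 0.2126×R + 0.7152×G + 0.0722×B
L = 0.2126×0.381326 + 0.7152×0.007499 + 0.0722×0.003035
L ≈ 0.086652


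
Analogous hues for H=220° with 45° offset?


Base hue: 220°
Left analog: (220 - 45) mod 360 = 175°
Right analog: (220 + 45) mod 360 = 265°
Analogous hues = 175° and 265°


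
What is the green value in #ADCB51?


Color: #ADCB51
R = AD = 173
G = CB = 203
B = 51 = 81
Green = 203


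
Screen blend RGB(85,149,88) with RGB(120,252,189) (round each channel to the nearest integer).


Screen: C = 255 - (255-A)×(255-B)/255, rounded to nearest integer
R: 255 - (255-85)×(255-120)/255 = 255 - 22950/255 ≈ 255 - 90.000 = 165.000 → 165
G: 255 - (255-149)×(255-252)/255 = 255 - 318/255 ≈ 255 - 1.247 = 253.753 → 254
B: 255 - (255-88)×(255-189)/255 = 255 - 11022/255 ≈ 255 - 43.224 = 211.776 → 212
= RGB(165, 254, 212)
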